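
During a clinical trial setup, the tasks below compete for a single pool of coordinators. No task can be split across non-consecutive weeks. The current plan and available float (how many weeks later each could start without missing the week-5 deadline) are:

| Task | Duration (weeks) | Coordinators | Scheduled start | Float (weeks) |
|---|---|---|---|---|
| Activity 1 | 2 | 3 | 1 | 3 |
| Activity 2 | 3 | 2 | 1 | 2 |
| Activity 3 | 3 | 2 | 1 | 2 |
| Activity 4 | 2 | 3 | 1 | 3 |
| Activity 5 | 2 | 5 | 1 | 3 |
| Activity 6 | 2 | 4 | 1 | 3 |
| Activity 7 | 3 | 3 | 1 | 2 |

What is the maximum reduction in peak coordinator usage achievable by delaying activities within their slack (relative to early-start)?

11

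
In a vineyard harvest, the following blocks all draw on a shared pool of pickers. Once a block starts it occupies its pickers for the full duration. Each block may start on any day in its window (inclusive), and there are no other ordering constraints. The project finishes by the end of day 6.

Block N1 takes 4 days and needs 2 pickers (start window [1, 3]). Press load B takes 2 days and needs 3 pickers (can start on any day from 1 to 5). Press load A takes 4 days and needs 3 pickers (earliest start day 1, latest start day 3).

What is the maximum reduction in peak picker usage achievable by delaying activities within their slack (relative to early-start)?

3

Early-start peak: d1:8  d2:8  d3:5  d4:5  d5:0  d6:0 ⇒ 8.
Leveled (Block N1@1, Press load B@1, Press load A@3): d1:5  d2:5  d3:5  d4:5  d5:3  d6:3 ⇒ 5.
Reduction 8 − 5 = 3.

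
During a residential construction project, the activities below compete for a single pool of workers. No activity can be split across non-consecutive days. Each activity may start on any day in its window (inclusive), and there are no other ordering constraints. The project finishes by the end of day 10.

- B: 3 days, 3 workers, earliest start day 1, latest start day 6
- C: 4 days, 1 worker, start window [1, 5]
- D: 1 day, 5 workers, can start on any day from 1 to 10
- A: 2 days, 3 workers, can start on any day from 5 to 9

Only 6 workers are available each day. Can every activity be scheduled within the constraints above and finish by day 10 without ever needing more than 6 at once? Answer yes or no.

yes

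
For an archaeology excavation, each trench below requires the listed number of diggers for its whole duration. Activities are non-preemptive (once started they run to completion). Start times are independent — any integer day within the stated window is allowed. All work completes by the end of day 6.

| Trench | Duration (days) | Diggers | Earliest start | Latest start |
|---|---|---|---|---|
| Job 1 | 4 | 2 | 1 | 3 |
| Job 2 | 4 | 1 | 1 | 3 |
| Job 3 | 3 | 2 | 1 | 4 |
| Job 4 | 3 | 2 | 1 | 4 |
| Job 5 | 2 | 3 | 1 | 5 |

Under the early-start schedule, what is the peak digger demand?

10

Early-start schedule: Job 1@1, Job 2@1, Job 3@1, Job 4@1, Job 5@1.
Load per day: day 1: 10, day 2: 10, day 3: 7, day 4: 3, day 5: 0, day 6: 0.
Peak is 10.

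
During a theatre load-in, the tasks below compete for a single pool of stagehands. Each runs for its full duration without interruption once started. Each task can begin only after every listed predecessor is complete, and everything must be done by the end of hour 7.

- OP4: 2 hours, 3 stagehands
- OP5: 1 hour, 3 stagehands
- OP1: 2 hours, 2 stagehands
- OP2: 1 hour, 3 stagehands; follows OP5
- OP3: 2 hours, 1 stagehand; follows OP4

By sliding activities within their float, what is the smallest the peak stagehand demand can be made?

Early-start (OP4@1, OP5@1, OP1@1, OP2@2, OP3@3) gives peak 8: h1:8  h2:8  h3:1  h4:1  h5:0  h6:0  h7:0.
Shift OP5→3, OP1→4, OP2→6, OP3→4.
Schedule OP4@1, OP5@3, OP1@4, OP2@6, OP3@4: h1:3  h2:3  h3:3  h4:3  h5:3  h6:3  h7:0 — peak 3.
Total stagehand-hours = 18 over 7 hours ⇒ peak ≥ ⌈18/7⌉ = 3, so 3 is optimal.

3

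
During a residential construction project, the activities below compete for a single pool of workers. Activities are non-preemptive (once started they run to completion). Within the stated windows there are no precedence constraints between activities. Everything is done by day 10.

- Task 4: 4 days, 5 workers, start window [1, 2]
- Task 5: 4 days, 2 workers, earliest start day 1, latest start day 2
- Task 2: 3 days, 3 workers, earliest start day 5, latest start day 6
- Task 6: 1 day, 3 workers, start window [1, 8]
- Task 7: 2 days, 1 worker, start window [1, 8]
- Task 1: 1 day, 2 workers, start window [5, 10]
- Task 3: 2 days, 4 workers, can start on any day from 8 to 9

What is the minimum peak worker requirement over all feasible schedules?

Early-start (Task 4@1, Task 5@1, Task 2@5, Task 6@1, Task 7@1, Task 1@5, Task 3@8) gives peak 11: d1:11  d2:8  d3:7  d4:7  d5:5  d6:3  d7:3  d8:4  d9:4  d10:0.
Shift Task 6→5, Task 7→5, Task 1→6.
Schedule Task 4@1, Task 5@1, Task 2@5, Task 6@5, Task 7@5, Task 1@6, Task 3@8: d1:7  d2:7  d3:7  d4:7  d5:7  d6:6  d7:3  d8:4  d9:4  d10:0 — peak 7.

7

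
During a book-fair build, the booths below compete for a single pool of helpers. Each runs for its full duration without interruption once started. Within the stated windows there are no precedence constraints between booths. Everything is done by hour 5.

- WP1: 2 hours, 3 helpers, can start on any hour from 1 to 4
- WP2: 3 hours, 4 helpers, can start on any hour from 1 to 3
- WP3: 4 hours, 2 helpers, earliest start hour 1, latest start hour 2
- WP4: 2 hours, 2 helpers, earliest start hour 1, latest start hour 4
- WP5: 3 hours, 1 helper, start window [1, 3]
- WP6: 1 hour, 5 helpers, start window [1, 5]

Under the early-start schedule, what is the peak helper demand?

17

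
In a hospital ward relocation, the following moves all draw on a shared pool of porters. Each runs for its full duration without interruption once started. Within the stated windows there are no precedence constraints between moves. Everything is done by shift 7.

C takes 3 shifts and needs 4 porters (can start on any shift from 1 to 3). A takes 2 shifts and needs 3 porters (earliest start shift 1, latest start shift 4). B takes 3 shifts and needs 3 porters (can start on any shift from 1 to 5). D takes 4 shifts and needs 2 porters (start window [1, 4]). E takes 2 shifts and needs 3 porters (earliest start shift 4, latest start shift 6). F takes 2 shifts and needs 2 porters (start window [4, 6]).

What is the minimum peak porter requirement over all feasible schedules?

7

Early-start (C@1, A@1, B@1, D@1, E@4, F@4) gives peak 12: s1:12  s2:12  s3:9  s4:7  s5:5  s6:0  s7:0.
Shift B→3, D→4, E→6.
Schedule C@1, A@1, B@3, D@4, E@6, F@4: s1:7  s2:7  s3:7  s4:7  s5:7  s6:5  s7:5 — peak 7.
Total porter-shifts = 45 over 7 shifts ⇒ peak ≥ ⌈45/7⌉ = 7, so 7 is optimal.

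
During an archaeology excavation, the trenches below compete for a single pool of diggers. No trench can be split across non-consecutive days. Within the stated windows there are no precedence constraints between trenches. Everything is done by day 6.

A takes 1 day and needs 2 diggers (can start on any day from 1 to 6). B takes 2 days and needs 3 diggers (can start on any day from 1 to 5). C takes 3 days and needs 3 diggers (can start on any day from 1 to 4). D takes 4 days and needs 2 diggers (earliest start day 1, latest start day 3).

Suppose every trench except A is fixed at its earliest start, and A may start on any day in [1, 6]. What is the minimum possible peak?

8

A@1: d1:10  d2:8  d3:5  d4:2  d5:0  d6:0 → peak 10
A@2: d1:8  d2:10  d3:5  d4:2  d5:0  d6:0 → peak 10
A@3: d1:8  d2:8  d3:7  d4:2  d5:0  d6:0 → peak 8
A@4: d1:8  d2:8  d3:5  d4:4  d5:0  d6:0 → peak 8
A@5: d1:8  d2:8  d3:5  d4:2  d5:2  d6:0 → peak 8
A@6: d1:8  d2:8  d3:5  d4:2  d5:0  d6:2 → peak 8
Best is A@3, peak 8.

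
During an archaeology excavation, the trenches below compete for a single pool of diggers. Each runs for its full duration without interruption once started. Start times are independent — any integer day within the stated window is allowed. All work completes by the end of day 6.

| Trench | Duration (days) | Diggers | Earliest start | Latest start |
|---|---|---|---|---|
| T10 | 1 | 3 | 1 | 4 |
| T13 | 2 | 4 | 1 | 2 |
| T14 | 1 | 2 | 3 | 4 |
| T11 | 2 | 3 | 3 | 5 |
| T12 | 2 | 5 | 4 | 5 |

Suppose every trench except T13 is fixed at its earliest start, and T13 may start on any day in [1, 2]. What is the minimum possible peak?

T13@1: d1:7  d2:4  d3:5  d4:8  d5:5  d6:0 → peak 8
T13@2: d1:3  d2:4  d3:9  d4:8  d5:5  d6:0 → peak 9
Best is T13@1, peak 8.

8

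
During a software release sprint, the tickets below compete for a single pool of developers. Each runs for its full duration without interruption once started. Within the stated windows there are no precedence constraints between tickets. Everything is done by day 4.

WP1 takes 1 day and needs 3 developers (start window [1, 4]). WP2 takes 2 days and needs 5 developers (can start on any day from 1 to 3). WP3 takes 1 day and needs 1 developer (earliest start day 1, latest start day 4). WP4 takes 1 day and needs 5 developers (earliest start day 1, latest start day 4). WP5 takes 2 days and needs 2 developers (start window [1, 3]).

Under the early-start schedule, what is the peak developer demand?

Early-start schedule: WP1@1, WP2@1, WP3@1, WP4@1, WP5@1.
Load per day: day 1: 16, day 2: 7, day 3: 0, day 4: 0.
Peak is 16.

16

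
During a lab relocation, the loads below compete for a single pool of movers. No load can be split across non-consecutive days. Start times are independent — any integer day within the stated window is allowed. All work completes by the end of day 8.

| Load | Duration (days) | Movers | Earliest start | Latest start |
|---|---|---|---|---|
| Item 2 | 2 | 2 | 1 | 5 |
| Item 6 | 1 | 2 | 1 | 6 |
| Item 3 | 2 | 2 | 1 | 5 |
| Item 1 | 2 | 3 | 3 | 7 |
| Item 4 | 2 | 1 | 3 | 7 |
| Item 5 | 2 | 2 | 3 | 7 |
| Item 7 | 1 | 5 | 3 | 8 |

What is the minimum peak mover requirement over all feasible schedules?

5

Early-start (Item 2@1, Item 6@1, Item 3@1, Item 1@3, Item 4@3, Item 5@3, Item 7@3) gives peak 11: d1:6  d2:4  d3:11  d4:6  d5:0  d6:0  d7:0  d8:0.
Shift Item 3→2, Item 4→4, Item 5→5, Item 7→7.
Schedule Item 2@1, Item 6@1, Item 3@2, Item 1@3, Item 4@4, Item 5@5, Item 7@7: d1:4  d2:4  d3:5  d4:4  d5:3  d6:2  d7:5  d8:0 — peak 5.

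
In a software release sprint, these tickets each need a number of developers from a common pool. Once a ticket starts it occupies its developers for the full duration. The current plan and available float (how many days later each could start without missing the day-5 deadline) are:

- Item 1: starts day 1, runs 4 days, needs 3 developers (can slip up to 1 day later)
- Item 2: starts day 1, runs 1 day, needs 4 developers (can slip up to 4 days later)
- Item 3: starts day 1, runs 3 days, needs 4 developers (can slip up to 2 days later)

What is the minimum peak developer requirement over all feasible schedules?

Early-start (Item 1@1, Item 2@1, Item 3@1) gives peak 11: d1:11  d2:7  d3:7  d4:3  d5:0.
Shift Item 3→2.
Schedule Item 1@1, Item 2@1, Item 3@2: d1:7  d2:7  d3:7  d4:7  d5:0 — peak 7.

7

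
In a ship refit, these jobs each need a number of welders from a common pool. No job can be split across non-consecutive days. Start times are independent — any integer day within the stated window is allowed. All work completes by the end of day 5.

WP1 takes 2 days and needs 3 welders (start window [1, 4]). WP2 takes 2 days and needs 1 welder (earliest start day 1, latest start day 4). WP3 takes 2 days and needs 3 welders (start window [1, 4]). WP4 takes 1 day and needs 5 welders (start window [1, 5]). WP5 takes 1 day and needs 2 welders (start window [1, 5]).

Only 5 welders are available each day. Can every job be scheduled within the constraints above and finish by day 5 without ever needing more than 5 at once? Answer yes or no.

yes

Schedule WP1@1, WP2@1, WP3@3, WP4@5, WP5@3: d1:4  d2:4  d3:5  d4:3  d5:5 — peak 5 ≤ 5.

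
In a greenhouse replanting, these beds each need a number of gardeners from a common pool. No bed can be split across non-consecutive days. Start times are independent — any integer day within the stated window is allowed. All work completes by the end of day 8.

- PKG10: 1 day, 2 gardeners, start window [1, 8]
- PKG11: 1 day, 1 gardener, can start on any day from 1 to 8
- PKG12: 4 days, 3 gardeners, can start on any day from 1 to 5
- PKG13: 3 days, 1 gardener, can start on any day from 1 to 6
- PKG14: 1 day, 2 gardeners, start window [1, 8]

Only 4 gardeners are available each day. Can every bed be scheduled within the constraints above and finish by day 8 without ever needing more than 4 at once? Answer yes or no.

Schedule PKG10@1, PKG11@1, PKG12@2, PKG13@6, PKG14@6: d1:3  d2:3  d3:3  d4:3  d5:3  d6:3  d7:1  d8:1 — peak 3 ≤ 4.

yes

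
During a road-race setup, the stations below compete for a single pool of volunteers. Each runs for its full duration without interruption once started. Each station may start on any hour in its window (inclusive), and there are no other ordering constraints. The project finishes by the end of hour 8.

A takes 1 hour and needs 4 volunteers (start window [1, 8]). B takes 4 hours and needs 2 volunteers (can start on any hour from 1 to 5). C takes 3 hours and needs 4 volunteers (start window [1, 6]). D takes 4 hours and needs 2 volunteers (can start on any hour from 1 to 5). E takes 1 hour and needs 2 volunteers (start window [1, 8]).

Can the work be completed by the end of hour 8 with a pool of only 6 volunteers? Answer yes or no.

yes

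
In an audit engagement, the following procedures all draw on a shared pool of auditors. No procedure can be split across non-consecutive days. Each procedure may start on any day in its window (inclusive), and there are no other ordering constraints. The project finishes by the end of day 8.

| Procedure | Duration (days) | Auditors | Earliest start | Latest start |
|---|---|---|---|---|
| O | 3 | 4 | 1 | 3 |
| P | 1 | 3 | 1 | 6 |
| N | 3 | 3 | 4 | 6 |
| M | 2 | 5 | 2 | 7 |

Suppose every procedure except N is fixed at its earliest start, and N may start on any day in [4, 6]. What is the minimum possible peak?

N@4: d1:7  d2:9  d3:9  d4:3  d5:3  d6:3  d7:0  d8:0 → peak 9
N@5: d1:7  d2:9  d3:9  d4:0  d5:3  d6:3  d7:3  d8:0 → peak 9
N@6: d1:7  d2:9  d3:9  d4:0  d5:0  d6:3  d7:3  d8:3 → peak 9
Best is N@4, peak 9.

9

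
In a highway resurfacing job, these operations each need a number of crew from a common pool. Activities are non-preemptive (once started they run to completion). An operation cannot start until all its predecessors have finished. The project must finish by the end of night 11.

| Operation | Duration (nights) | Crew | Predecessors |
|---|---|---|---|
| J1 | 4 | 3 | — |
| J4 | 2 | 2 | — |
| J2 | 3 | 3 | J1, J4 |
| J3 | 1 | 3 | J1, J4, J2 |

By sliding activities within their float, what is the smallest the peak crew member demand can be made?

Early-start (J1@1, J4@1, J2@5, J3@8) gives peak 5: n1:5  n2:5  n3:3  n4:3  n5:3  n6:3  n7:3  n8:3  n9:0  n10:0  n11:0.
Shift J4→5, J2→7, J3→10.
Schedule J1@1, J4@5, J2@7, J3@10: n1:3  n2:3  n3:3  n4:3  n5:2  n6:2  n7:3  n8:3  n9:3  n10:3  n11:0 — peak 3.
Total crew member-nights = 28 over 11 nights ⇒ peak ≥ ⌈28/11⌉ = 3, so 3 is optimal.

3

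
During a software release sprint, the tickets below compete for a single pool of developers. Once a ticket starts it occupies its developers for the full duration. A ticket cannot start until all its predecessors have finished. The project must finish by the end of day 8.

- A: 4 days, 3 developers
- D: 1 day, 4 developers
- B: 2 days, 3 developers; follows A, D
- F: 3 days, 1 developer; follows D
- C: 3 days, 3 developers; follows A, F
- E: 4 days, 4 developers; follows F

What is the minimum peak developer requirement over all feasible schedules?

10

Schedule A@1, D@1, B@5, F@2, C@5, E@5: d1:7  d2:4  d3:4  d4:4  d5:10  d6:10  d7:7  d8:4 — peak 10.
No arrangement of the 8 feasible schedules does better.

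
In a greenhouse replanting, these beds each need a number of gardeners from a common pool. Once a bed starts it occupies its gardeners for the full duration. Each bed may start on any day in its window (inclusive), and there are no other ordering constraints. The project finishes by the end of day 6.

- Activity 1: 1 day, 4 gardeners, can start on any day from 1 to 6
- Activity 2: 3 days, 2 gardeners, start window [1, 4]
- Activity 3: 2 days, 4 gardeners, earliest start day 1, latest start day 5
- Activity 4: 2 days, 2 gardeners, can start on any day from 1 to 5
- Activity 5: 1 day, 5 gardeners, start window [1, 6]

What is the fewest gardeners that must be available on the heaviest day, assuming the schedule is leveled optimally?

Early-start (Activity 1@1, Activity 2@1, Activity 3@1, Activity 4@1, Activity 5@1) gives peak 17: d1:17  d2:8  d3:2  d4:0  d5:0  d6:0.
Shift Activity 3→2, Activity 4→4, Activity 5→6.
Schedule Activity 1@1, Activity 2@1, Activity 3@2, Activity 4@4, Activity 5@6: d1:6  d2:6  d3:6  d4:2  d5:2  d6:5 — peak 6.

6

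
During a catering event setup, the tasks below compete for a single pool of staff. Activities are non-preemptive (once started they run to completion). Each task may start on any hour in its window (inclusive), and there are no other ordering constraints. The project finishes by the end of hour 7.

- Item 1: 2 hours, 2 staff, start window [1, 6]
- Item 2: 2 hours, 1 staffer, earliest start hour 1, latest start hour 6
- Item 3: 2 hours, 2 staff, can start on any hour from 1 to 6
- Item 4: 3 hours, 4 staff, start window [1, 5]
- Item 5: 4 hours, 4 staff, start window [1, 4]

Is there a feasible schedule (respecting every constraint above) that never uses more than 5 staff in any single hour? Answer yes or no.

no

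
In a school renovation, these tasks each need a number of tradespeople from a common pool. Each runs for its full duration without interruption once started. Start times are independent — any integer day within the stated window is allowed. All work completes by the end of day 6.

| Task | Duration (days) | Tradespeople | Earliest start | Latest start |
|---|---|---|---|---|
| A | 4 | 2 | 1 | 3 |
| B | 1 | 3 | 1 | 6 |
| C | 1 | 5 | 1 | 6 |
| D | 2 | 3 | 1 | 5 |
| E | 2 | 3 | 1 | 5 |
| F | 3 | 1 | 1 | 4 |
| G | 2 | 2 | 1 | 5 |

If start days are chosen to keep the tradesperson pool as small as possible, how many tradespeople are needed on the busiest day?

7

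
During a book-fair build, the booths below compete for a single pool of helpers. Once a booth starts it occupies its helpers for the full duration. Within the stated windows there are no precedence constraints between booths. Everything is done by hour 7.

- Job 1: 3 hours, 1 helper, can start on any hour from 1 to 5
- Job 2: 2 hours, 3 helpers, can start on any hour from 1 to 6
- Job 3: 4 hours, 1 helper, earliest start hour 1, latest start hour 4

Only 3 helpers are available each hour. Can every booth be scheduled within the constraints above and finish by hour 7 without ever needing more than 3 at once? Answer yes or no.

Schedule Job 1@1, Job 2@5, Job 3@1: h1:2  h2:2  h3:2  h4:1  h5:3  h6:3  h7:0 — peak 3 ≤ 3.

yes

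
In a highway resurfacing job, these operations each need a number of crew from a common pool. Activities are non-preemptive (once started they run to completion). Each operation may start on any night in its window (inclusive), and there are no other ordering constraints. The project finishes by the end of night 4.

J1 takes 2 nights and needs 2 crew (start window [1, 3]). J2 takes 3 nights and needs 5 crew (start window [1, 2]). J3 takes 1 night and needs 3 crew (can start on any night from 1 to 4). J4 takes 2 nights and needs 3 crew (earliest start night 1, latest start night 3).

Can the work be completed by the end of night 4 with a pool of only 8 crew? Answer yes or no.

yes

Schedule J1@1, J2@1, J3@4, J4@3: n1:7  n2:7  n3:8  n4:6 — peak 8 ≤ 8.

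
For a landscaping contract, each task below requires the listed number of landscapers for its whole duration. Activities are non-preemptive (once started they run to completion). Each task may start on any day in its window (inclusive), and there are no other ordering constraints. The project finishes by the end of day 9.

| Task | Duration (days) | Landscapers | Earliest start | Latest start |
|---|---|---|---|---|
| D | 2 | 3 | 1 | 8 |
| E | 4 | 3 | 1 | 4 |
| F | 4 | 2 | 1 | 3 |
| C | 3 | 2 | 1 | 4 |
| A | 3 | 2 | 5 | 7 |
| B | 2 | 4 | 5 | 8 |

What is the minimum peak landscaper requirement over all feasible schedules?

6

Early-start (D@1, E@1, F@1, C@1, A@5, B@5) gives peak 10: d1:10  d2:10  d3:7  d4:5  d5:6  d6:6  d7:2  d8:0  d9:0.
Shift E→4, F→3, A→7, B→8.
Schedule D@1, E@4, F@3, C@1, A@7, B@8: d1:5  d2:5  d3:4  d4:5  d5:5  d6:5  d7:5  d8:6  d9:6 — peak 6.
Total landscaper-days = 46 over 9 days ⇒ peak ≥ ⌈46/9⌉ = 6, so 6 is optimal.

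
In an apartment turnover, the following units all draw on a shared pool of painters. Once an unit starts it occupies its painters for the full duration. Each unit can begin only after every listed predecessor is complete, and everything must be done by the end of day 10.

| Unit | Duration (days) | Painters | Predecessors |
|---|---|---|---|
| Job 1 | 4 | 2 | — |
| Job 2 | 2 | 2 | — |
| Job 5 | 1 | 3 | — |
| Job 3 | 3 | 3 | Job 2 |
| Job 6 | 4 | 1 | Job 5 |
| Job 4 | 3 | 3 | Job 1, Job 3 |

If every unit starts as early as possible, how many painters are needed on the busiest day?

7

Early-start schedule: Job 1@1, Job 2@1, Job 5@1, Job 3@3, Job 6@2, Job 4@6.
Load per day: day 1: 7, day 2: 5, day 3: 6, day 4: 6, day 5: 4, day 6: 3, day 7: 3, day 8: 3, day 9: 0, day 10: 0.
Peak is 7.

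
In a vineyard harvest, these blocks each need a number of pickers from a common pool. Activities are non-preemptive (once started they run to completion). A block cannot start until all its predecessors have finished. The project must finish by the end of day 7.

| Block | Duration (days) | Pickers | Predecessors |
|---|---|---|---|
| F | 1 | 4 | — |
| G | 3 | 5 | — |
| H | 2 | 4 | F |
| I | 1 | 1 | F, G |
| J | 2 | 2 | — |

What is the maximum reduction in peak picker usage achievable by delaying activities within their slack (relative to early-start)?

5

Early-start peak: d1:11  d2:11  d3:9  d4:1  d5:0  d6:0  d7:0 ⇒ 11.
Leveled (F@1, G@2, H@5, I@5, J@6): d1:4  d2:5  d3:5  d4:5  d5:5  d6:6  d7:2 ⇒ 6.
Reduction 11 − 6 = 5.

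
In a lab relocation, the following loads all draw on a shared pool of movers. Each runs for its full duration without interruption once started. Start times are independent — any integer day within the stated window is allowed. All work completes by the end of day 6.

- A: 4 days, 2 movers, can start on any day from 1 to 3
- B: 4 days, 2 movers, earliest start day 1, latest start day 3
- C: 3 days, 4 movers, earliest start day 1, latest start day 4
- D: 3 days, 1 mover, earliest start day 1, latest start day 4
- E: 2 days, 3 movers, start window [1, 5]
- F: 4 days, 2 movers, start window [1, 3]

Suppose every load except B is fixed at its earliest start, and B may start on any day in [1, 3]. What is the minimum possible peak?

B@1: d1:14  d2:14  d3:11  d4:6  d5:0  d6:0 → peak 14
B@2: d1:12  d2:14  d3:11  d4:6  d5:2  d6:0 → peak 14
B@3: d1:12  d2:12  d3:11  d4:6  d5:2  d6:2 → peak 12
Best is B@3, peak 12.

12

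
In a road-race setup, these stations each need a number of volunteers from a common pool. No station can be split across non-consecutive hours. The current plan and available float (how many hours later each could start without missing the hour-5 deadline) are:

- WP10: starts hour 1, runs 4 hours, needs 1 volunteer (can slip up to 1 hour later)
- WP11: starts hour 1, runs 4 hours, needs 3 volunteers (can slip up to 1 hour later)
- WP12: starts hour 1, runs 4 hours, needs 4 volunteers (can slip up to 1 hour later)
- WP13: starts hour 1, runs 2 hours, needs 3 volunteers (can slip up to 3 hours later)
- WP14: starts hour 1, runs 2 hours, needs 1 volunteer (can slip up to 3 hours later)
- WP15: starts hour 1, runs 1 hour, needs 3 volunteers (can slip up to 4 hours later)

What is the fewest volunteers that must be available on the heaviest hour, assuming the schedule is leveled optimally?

Early-start (WP10@1, WP11@1, WP12@1, WP13@1, WP14@1, WP15@1) gives peak 15: h1:15  h2:12  h3:8  h4:8  h5:0.
Shift WP14→3, WP15→5.
Schedule WP10@1, WP11@1, WP12@1, WP13@1, WP14@3, WP15@5: h1:11  h2:11  h3:9  h4:9  h5:3 — peak 11.

11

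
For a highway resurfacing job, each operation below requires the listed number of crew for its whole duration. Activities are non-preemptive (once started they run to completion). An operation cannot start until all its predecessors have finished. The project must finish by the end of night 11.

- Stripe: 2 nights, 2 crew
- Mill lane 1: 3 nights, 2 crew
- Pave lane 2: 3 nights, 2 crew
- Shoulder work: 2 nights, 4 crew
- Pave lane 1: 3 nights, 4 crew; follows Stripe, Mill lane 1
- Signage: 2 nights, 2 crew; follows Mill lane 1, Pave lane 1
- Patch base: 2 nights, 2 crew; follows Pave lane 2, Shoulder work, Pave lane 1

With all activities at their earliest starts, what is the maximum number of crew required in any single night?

10

Early-start schedule: Stripe@1, Mill lane 1@1, Pave lane 2@1, Shoulder work@1, Pave lane 1@4, Signage@7, Patch base@7.
Load per night: night 1: 10, night 2: 10, night 3: 4, night 4: 4, night 5: 4, night 6: 4, night 7: 4, night 8: 4, night 9: 0, night 10: 0, night 11: 0.
Peak is 10.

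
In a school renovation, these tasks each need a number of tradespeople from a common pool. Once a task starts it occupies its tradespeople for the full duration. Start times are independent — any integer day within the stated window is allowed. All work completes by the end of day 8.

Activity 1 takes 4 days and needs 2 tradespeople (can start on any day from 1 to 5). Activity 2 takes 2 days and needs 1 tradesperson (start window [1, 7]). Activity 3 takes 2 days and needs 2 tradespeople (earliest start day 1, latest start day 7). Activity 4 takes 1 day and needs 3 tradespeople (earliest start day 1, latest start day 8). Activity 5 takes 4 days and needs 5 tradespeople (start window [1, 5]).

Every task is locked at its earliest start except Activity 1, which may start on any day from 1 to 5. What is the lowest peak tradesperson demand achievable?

11

Activity 1@1: d1:13  d2:10  d3:7  d4:7  d5:0  d6:0  d7:0  d8:0 → peak 13
Activity 1@2: d1:11  d2:10  d3:7  d4:7  d5:2  d6:0  d7:0  d8:0 → peak 11
Activity 1@3: d1:11  d2:8  d3:7  d4:7  d5:2  d6:2  d7:0  d8:0 → peak 11
Activity 1@4: d1:11  d2:8  d3:5  d4:7  d5:2  d6:2  d7:2  d8:0 → peak 11
Activity 1@5: d1:11  d2:8  d3:5  d4:5  d5:2  d6:2  d7:2  d8:2 → peak 11
Best is Activity 1@2, peak 11.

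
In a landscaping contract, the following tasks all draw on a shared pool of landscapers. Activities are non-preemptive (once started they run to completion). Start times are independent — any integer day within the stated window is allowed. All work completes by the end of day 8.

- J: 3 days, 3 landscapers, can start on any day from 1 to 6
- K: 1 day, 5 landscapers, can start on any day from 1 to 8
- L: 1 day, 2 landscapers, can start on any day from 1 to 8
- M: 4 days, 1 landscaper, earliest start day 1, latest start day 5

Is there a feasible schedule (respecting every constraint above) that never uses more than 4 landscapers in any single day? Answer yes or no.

no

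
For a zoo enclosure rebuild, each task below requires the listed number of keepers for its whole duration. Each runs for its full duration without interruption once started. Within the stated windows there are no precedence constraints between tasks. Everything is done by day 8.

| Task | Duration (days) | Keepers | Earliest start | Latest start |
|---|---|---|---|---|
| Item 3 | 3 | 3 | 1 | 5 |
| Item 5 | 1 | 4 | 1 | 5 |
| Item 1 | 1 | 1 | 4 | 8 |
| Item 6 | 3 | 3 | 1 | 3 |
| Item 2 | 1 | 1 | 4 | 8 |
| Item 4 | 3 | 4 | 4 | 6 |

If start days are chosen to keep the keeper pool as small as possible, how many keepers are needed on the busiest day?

6

Early-start (Item 3@1, Item 5@1, Item 1@4, Item 6@1, Item 2@4, Item 4@4) gives peak 10: d1:10  d2:6  d3:6  d4:6  d5:4  d6:4  d7:0  d8:0.
Shift Item 5→4, Item 4→5.
Schedule Item 3@1, Item 5@4, Item 1@4, Item 6@1, Item 2@4, Item 4@5: d1:6  d2:6  d3:6  d4:6  d5:4  d6:4  d7:4  d8:0 — peak 6.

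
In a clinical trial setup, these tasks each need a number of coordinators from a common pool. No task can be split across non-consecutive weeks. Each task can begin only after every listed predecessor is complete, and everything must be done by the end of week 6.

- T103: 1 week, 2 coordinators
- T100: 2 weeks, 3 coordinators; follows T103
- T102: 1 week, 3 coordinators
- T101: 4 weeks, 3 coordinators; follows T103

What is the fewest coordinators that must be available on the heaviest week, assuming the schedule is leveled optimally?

Schedule T103@1, T100@2, T102@1, T101@2: w1:5  w2:6  w3:6  w4:3  w5:3  w6:0 — peak 6.

6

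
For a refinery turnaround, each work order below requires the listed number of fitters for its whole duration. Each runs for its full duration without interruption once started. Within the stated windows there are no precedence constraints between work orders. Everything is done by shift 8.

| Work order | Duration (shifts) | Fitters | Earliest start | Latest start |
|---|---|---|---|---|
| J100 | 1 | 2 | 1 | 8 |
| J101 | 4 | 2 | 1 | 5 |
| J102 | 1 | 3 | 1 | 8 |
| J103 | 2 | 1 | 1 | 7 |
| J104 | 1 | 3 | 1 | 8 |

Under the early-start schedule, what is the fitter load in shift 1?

At early start, shift 1 has: J100, J101, J102, J103, J104.
Demand: 2 + 2 + 3 + 1 + 3 = 11.

11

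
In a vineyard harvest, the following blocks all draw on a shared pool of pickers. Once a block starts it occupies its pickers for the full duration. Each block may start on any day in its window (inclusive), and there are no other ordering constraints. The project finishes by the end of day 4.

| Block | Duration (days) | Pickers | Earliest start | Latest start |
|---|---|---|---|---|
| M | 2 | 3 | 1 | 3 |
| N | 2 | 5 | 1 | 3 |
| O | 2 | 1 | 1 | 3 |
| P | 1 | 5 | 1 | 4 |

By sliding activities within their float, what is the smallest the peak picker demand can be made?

Early-start (M@1, N@1, O@1, P@1) gives peak 14: d1:14  d2:9  d3:0  d4:0.
Shift O→3, P→3.
Schedule M@1, N@1, O@3, P@3: d1:8  d2:8  d3:6  d4:1 — peak 8.

8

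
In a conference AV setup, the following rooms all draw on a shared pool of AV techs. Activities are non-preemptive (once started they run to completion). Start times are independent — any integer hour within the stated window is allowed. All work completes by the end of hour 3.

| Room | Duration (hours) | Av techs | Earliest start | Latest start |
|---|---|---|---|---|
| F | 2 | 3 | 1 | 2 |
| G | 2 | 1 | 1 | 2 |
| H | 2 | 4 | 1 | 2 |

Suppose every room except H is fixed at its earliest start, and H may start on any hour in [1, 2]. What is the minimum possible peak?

8

H@1: h1:8  h2:8  h3:0 → peak 8
H@2: h1:4  h2:8  h3:4 → peak 8
Best is H@1, peak 8.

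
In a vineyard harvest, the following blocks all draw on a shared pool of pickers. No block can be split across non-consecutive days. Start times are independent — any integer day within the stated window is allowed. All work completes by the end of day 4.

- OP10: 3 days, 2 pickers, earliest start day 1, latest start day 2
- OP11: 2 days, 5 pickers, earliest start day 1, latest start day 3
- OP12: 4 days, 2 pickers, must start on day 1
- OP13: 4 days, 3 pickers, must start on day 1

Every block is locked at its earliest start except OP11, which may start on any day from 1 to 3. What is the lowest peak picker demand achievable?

OP11@1: d1:12  d2:12  d3:7  d4:5 → peak 12
OP11@2: d1:7  d2:12  d3:12  d4:5 → peak 12
OP11@3: d1:7  d2:7  d3:12  d4:10 → peak 12
Best is OP11@1, peak 12.

12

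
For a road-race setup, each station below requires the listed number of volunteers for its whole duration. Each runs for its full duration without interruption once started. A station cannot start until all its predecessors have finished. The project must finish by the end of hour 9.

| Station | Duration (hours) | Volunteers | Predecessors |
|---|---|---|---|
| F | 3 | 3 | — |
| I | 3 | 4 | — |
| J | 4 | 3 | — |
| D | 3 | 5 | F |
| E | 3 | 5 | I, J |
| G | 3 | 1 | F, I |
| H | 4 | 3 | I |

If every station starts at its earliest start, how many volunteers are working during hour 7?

8

At early start, hour 7 has: E, H.
Demand: 5 + 3 = 8.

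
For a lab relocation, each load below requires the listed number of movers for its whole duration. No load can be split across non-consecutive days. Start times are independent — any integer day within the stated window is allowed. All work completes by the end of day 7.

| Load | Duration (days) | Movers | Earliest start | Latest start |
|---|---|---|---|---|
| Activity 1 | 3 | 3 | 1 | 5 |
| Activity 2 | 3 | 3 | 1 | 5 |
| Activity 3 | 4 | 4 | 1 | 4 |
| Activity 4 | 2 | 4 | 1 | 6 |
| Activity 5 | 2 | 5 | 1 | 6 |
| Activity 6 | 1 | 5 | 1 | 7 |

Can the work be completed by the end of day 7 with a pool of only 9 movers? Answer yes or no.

no

The minimum achievable peak is 10; 9 < 10, so no feasible schedule stays within the cap.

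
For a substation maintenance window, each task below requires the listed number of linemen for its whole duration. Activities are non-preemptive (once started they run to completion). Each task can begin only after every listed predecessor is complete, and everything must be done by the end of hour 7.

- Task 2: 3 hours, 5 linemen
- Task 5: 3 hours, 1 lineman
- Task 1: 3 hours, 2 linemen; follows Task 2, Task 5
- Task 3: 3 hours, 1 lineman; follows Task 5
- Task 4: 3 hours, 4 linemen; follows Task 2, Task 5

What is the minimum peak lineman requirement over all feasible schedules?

7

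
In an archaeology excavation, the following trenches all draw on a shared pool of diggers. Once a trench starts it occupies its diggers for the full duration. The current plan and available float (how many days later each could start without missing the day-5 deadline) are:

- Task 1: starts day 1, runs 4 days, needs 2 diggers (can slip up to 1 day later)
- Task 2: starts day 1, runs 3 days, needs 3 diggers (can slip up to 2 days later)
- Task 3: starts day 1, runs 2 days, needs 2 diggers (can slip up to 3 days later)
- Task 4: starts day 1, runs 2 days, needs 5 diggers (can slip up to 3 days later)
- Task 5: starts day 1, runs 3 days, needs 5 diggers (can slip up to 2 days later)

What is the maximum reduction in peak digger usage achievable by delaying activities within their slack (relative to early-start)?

7

Early-start peak: d1:17  d2:17  d3:10  d4:2  d5:0 ⇒ 17.
Leveled (Task 1@1, Task 2@1, Task 3@4, Task 4@1, Task 5@3): d1:10  d2:10  d3:10  d4:9  d5:7 ⇒ 10.
Reduction 17 − 10 = 7.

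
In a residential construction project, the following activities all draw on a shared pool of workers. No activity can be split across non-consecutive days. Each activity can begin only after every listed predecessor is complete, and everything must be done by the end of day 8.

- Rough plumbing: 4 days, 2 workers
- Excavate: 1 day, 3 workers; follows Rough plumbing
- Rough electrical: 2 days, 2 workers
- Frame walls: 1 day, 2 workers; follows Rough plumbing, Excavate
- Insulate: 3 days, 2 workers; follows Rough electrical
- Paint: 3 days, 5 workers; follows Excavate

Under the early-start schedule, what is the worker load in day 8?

5

At early start, day 8 has: Paint.
Demand: 5 = 5.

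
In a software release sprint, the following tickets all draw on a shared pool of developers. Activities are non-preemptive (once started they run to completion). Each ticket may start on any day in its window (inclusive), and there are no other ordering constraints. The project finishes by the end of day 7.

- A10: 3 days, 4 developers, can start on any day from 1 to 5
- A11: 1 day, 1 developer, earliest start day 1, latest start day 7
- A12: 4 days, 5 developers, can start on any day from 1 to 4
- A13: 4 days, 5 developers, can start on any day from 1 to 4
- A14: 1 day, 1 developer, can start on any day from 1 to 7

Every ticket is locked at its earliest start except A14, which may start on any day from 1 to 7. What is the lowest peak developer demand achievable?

15

A14@1: d1:16  d2:14  d3:14  d4:10  d5:0  d6:0  d7:0 → peak 16
A14@2: d1:15  d2:15  d3:14  d4:10  d5:0  d6:0  d7:0 → peak 15
A14@3: d1:15  d2:14  d3:15  d4:10  d5:0  d6:0  d7:0 → peak 15
A14@4: d1:15  d2:14  d3:14  d4:11  d5:0  d6:0  d7:0 → peak 15
A14@5: d1:15  d2:14  d3:14  d4:10  d5:1  d6:0  d7:0 → peak 15
A14@6: d1:15  d2:14  d3:14  d4:10  d5:0  d6:1  d7:0 → peak 15
A14@7: d1:15  d2:14  d3:14  d4:10  d5:0  d6:0  d7:1 → peak 15
Best is A14@2, peak 15.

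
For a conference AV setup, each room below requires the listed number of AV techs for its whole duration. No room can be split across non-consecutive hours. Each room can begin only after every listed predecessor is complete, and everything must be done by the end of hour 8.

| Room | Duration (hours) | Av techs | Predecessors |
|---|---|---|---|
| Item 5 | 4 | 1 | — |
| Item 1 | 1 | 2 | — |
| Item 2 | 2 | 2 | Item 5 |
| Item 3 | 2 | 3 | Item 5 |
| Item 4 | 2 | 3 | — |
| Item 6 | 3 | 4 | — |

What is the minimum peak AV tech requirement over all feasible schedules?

Early-start (Item 5@1, Item 1@1, Item 2@5, Item 3@5, Item 4@1, Item 6@1) gives peak 10: h1:10  h2:8  h3:5  h4:1  h5:5  h6:5  h7:0  h8:0.
Shift Item 4→7, Item 6→2.
Schedule Item 5@1, Item 1@1, Item 2@5, Item 3@5, Item 4@7, Item 6@2: h1:3  h2:5  h3:5  h4:5  h5:5  h6:5  h7:3  h8:3 — peak 5.
Total AV tech-hours = 34 over 8 hours ⇒ peak ≥ ⌈34/8⌉ = 5, so 5 is optimal.

5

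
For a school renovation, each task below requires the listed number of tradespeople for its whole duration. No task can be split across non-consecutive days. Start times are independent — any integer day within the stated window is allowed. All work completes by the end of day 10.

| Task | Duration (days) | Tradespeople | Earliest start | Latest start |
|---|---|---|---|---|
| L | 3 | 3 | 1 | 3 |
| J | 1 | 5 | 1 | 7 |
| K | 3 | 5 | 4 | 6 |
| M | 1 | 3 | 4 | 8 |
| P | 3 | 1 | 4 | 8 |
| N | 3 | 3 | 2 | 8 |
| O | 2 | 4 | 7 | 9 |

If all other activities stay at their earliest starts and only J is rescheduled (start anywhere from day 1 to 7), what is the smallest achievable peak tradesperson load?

12

J@1: d1:8  d2:6  d3:6  d4:12  d5:6  d6:6  d7:4  d8:4  d9:0  d10:0 → peak 12
J@2: d1:3  d2:11  d3:6  d4:12  d5:6  d6:6  d7:4  d8:4  d9:0  d10:0 → peak 12
J@3: d1:3  d2:6  d3:11  d4:12  d5:6  d6:6  d7:4  d8:4  d9:0  d10:0 → peak 12
J@4: d1:3  d2:6  d3:6  d4:17  d5:6  d6:6  d7:4  d8:4  d9:0  d10:0 → peak 17
J@5: d1:3  d2:6  d3:6  d4:12  d5:11  d6:6  d7:4  d8:4  d9:0  d10:0 → peak 12
J@6: d1:3  d2:6  d3:6  d4:12  d5:6  d6:11  d7:4  d8:4  d9:0  d10:0 → peak 12
J@7: d1:3  d2:6  d3:6  d4:12  d5:6  d6:6  d7:9  d8:4  d9:0  d10:0 → peak 12
Best is J@1, peak 12.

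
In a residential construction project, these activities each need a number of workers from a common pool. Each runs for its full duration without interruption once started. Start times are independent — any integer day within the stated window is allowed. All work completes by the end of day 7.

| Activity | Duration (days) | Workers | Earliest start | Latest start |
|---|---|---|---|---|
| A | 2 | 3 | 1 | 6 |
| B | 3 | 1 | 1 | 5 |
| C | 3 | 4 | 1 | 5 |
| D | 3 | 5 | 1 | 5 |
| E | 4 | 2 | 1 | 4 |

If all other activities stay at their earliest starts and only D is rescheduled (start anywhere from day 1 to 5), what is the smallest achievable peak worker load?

D@1: d1:15  d2:15  d3:12  d4:2  d5:0  d6:0  d7:0 → peak 15
D@2: d1:10  d2:15  d3:12  d4:7  d5:0  d6:0  d7:0 → peak 15
D@3: d1:10  d2:10  d3:12  d4:7  d5:5  d6:0  d7:0 → peak 12
D@4: d1:10  d2:10  d3:7  d4:7  d5:5  d6:5  d7:0 → peak 10
D@5: d1:10  d2:10  d3:7  d4:2  d5:5  d6:5  d7:5 → peak 10
Best is D@4, peak 10.

10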